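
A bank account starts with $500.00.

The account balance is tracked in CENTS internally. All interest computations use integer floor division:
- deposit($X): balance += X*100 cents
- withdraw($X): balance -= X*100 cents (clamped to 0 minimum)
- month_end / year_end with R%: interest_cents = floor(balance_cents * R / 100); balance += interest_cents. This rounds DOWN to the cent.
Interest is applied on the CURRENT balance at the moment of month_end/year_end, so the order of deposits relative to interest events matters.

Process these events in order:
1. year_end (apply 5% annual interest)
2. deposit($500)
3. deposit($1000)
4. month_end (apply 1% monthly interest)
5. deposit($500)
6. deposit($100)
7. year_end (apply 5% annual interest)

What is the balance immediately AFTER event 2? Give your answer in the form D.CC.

Answer: 1025.00

Derivation:
After 1 (year_end (apply 5% annual interest)): balance=$525.00 total_interest=$25.00
After 2 (deposit($500)): balance=$1025.00 total_interest=$25.00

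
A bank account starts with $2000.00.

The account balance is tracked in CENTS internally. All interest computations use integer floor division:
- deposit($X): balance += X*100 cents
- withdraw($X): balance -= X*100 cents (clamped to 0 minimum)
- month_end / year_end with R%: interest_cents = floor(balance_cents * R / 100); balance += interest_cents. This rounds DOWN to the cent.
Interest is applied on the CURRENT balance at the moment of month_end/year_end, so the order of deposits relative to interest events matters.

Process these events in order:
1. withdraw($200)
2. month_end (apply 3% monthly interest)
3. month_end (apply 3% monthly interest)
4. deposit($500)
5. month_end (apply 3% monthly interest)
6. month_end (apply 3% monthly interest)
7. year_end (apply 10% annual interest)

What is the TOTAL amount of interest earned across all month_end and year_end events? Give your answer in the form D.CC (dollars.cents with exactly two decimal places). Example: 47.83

Answer: 511.98

Derivation:
After 1 (withdraw($200)): balance=$1800.00 total_interest=$0.00
After 2 (month_end (apply 3% monthly interest)): balance=$1854.00 total_interest=$54.00
After 3 (month_end (apply 3% monthly interest)): balance=$1909.62 total_interest=$109.62
After 4 (deposit($500)): balance=$2409.62 total_interest=$109.62
After 5 (month_end (apply 3% monthly interest)): balance=$2481.90 total_interest=$181.90
After 6 (month_end (apply 3% monthly interest)): balance=$2556.35 total_interest=$256.35
After 7 (year_end (apply 10% annual interest)): balance=$2811.98 total_interest=$511.98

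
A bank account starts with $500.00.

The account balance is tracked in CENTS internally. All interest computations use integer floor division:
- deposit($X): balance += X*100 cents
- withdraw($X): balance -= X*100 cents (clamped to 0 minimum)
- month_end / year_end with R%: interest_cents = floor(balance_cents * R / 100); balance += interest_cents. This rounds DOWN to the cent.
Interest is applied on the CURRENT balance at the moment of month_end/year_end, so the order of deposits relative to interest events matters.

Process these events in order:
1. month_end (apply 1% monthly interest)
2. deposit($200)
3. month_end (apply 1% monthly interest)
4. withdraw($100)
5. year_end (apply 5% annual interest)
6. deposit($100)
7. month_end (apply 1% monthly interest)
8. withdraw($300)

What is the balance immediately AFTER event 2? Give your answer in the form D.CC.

Answer: 705.00

Derivation:
After 1 (month_end (apply 1% monthly interest)): balance=$505.00 total_interest=$5.00
After 2 (deposit($200)): balance=$705.00 total_interest=$5.00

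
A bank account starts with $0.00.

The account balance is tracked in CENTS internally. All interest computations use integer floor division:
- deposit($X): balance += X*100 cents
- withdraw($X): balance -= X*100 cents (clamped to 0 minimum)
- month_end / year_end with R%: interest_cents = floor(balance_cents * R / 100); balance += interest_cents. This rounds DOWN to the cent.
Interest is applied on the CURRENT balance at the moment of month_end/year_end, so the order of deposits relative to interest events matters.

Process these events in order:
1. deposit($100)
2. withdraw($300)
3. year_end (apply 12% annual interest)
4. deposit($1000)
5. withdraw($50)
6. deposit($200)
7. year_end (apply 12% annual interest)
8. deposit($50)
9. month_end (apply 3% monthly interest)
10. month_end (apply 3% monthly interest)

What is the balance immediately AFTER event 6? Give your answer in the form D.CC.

After 1 (deposit($100)): balance=$100.00 total_interest=$0.00
After 2 (withdraw($300)): balance=$0.00 total_interest=$0.00
After 3 (year_end (apply 12% annual interest)): balance=$0.00 total_interest=$0.00
After 4 (deposit($1000)): balance=$1000.00 total_interest=$0.00
After 5 (withdraw($50)): balance=$950.00 total_interest=$0.00
After 6 (deposit($200)): balance=$1150.00 total_interest=$0.00

Answer: 1150.00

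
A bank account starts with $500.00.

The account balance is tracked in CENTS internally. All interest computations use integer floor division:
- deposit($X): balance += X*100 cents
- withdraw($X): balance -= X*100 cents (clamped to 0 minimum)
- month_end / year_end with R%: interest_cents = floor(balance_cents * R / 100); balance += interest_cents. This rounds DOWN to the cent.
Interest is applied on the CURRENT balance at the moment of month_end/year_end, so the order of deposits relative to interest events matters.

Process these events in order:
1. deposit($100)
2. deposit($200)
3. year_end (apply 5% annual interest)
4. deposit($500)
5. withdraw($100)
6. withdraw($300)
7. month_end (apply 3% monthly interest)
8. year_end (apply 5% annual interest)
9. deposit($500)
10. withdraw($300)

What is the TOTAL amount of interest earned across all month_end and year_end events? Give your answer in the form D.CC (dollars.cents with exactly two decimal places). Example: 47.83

After 1 (deposit($100)): balance=$600.00 total_interest=$0.00
After 2 (deposit($200)): balance=$800.00 total_interest=$0.00
After 3 (year_end (apply 5% annual interest)): balance=$840.00 total_interest=$40.00
After 4 (deposit($500)): balance=$1340.00 total_interest=$40.00
After 5 (withdraw($100)): balance=$1240.00 total_interest=$40.00
After 6 (withdraw($300)): balance=$940.00 total_interest=$40.00
After 7 (month_end (apply 3% monthly interest)): balance=$968.20 total_interest=$68.20
After 8 (year_end (apply 5% annual interest)): balance=$1016.61 total_interest=$116.61
After 9 (deposit($500)): balance=$1516.61 total_interest=$116.61
After 10 (withdraw($300)): balance=$1216.61 total_interest=$116.61

Answer: 116.61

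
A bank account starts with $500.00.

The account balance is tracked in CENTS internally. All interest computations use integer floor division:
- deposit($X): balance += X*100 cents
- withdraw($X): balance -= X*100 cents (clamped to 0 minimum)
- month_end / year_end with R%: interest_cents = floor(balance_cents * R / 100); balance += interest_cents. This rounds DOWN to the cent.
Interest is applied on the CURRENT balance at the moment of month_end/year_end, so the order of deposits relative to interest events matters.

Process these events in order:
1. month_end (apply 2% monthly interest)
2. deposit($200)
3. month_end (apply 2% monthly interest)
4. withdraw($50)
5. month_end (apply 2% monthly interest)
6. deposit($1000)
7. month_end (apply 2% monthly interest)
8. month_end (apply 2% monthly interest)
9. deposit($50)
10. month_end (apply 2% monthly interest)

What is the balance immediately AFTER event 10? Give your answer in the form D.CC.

Answer: 1841.96

Derivation:
After 1 (month_end (apply 2% monthly interest)): balance=$510.00 total_interest=$10.00
After 2 (deposit($200)): balance=$710.00 total_interest=$10.00
After 3 (month_end (apply 2% monthly interest)): balance=$724.20 total_interest=$24.20
After 4 (withdraw($50)): balance=$674.20 total_interest=$24.20
After 5 (month_end (apply 2% monthly interest)): balance=$687.68 total_interest=$37.68
After 6 (deposit($1000)): balance=$1687.68 total_interest=$37.68
After 7 (month_end (apply 2% monthly interest)): balance=$1721.43 total_interest=$71.43
After 8 (month_end (apply 2% monthly interest)): balance=$1755.85 total_interest=$105.85
After 9 (deposit($50)): balance=$1805.85 total_interest=$105.85
After 10 (month_end (apply 2% monthly interest)): balance=$1841.96 total_interest=$141.96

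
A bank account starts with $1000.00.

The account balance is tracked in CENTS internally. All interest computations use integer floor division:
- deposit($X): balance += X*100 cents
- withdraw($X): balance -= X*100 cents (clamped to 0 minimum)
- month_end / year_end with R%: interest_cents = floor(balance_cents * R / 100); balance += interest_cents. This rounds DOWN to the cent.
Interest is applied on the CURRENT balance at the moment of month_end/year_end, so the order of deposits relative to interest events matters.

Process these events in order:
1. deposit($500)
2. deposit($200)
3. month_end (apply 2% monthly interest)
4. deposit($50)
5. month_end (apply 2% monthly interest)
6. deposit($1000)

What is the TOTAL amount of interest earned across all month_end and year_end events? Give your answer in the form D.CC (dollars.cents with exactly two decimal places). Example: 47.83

Answer: 69.68

Derivation:
After 1 (deposit($500)): balance=$1500.00 total_interest=$0.00
After 2 (deposit($200)): balance=$1700.00 total_interest=$0.00
After 3 (month_end (apply 2% monthly interest)): balance=$1734.00 total_interest=$34.00
After 4 (deposit($50)): balance=$1784.00 total_interest=$34.00
After 5 (month_end (apply 2% monthly interest)): balance=$1819.68 total_interest=$69.68
After 6 (deposit($1000)): balance=$2819.68 total_interest=$69.68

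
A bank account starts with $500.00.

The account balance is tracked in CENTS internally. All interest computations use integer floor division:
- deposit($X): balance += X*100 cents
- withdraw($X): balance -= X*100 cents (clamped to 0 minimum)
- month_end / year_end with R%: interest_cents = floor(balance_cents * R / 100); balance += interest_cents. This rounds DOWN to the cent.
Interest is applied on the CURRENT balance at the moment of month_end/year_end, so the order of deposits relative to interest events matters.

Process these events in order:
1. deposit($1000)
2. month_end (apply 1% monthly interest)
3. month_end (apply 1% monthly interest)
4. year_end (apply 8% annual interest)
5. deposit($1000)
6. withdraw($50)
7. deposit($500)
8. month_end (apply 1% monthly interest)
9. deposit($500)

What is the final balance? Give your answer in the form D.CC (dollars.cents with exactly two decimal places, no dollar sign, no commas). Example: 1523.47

After 1 (deposit($1000)): balance=$1500.00 total_interest=$0.00
After 2 (month_end (apply 1% monthly interest)): balance=$1515.00 total_interest=$15.00
After 3 (month_end (apply 1% monthly interest)): balance=$1530.15 total_interest=$30.15
After 4 (year_end (apply 8% annual interest)): balance=$1652.56 total_interest=$152.56
After 5 (deposit($1000)): balance=$2652.56 total_interest=$152.56
After 6 (withdraw($50)): balance=$2602.56 total_interest=$152.56
After 7 (deposit($500)): balance=$3102.56 total_interest=$152.56
After 8 (month_end (apply 1% monthly interest)): balance=$3133.58 total_interest=$183.58
After 9 (deposit($500)): balance=$3633.58 total_interest=$183.58

Answer: 3633.58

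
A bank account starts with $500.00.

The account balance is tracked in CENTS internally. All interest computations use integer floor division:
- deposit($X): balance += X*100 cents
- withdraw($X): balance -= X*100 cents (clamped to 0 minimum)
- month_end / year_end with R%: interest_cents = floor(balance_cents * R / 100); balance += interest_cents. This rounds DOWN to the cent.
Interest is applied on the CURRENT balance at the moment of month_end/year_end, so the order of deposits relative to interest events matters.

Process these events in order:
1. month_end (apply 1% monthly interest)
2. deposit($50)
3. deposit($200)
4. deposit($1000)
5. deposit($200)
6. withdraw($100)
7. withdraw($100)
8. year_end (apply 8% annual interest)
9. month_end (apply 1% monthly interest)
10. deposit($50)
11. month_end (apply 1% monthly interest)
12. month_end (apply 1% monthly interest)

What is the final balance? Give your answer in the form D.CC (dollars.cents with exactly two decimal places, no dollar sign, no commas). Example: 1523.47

Answer: 2003.82

Derivation:
After 1 (month_end (apply 1% monthly interest)): balance=$505.00 total_interest=$5.00
After 2 (deposit($50)): balance=$555.00 total_interest=$5.00
After 3 (deposit($200)): balance=$755.00 total_interest=$5.00
After 4 (deposit($1000)): balance=$1755.00 total_interest=$5.00
After 5 (deposit($200)): balance=$1955.00 total_interest=$5.00
After 6 (withdraw($100)): balance=$1855.00 total_interest=$5.00
After 7 (withdraw($100)): balance=$1755.00 total_interest=$5.00
After 8 (year_end (apply 8% annual interest)): balance=$1895.40 total_interest=$145.40
After 9 (month_end (apply 1% monthly interest)): balance=$1914.35 total_interest=$164.35
After 10 (deposit($50)): balance=$1964.35 total_interest=$164.35
After 11 (month_end (apply 1% monthly interest)): balance=$1983.99 total_interest=$183.99
After 12 (month_end (apply 1% monthly interest)): balance=$2003.82 total_interest=$203.82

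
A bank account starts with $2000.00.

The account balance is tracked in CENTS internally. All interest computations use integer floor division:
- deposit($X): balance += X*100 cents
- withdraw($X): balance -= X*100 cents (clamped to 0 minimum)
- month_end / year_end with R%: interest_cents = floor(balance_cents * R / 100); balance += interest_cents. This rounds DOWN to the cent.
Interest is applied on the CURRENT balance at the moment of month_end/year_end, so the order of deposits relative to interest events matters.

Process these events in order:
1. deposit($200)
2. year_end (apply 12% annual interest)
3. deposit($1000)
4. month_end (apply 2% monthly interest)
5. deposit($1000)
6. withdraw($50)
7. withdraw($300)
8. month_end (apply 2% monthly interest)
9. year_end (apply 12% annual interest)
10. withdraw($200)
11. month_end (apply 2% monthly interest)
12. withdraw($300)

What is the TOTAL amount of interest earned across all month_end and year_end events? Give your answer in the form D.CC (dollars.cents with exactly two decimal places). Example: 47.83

After 1 (deposit($200)): balance=$2200.00 total_interest=$0.00
After 2 (year_end (apply 12% annual interest)): balance=$2464.00 total_interest=$264.00
After 3 (deposit($1000)): balance=$3464.00 total_interest=$264.00
After 4 (month_end (apply 2% monthly interest)): balance=$3533.28 total_interest=$333.28
After 5 (deposit($1000)): balance=$4533.28 total_interest=$333.28
After 6 (withdraw($50)): balance=$4483.28 total_interest=$333.28
After 7 (withdraw($300)): balance=$4183.28 total_interest=$333.28
After 8 (month_end (apply 2% monthly interest)): balance=$4266.94 total_interest=$416.94
After 9 (year_end (apply 12% annual interest)): balance=$4778.97 total_interest=$928.97
After 10 (withdraw($200)): balance=$4578.97 total_interest=$928.97
After 11 (month_end (apply 2% monthly interest)): balance=$4670.54 total_interest=$1020.54
After 12 (withdraw($300)): balance=$4370.54 total_interest=$1020.54

Answer: 1020.54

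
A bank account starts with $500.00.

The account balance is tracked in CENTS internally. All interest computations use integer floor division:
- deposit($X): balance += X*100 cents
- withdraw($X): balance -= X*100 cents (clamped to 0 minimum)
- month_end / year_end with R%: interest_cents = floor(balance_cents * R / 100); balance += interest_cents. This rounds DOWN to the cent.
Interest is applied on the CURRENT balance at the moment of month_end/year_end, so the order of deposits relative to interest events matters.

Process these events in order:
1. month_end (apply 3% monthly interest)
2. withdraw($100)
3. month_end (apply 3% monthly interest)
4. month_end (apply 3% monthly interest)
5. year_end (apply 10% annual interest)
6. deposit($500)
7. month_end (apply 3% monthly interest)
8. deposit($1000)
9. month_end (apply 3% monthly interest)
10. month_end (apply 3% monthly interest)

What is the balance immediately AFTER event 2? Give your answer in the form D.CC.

After 1 (month_end (apply 3% monthly interest)): balance=$515.00 total_interest=$15.00
After 2 (withdraw($100)): balance=$415.00 total_interest=$15.00

Answer: 415.00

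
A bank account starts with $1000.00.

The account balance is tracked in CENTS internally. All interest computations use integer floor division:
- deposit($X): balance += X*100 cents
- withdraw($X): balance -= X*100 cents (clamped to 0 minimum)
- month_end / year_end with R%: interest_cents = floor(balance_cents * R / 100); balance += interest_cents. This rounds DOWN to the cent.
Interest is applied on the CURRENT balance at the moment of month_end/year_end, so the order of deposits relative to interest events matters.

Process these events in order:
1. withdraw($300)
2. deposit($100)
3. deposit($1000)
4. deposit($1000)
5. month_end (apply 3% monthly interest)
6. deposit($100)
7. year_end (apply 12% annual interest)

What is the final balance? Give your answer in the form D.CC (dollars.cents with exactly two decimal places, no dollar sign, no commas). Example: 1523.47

After 1 (withdraw($300)): balance=$700.00 total_interest=$0.00
After 2 (deposit($100)): balance=$800.00 total_interest=$0.00
After 3 (deposit($1000)): balance=$1800.00 total_interest=$0.00
After 4 (deposit($1000)): balance=$2800.00 total_interest=$0.00
After 5 (month_end (apply 3% monthly interest)): balance=$2884.00 total_interest=$84.00
After 6 (deposit($100)): balance=$2984.00 total_interest=$84.00
After 7 (year_end (apply 12% annual interest)): balance=$3342.08 total_interest=$442.08

Answer: 3342.08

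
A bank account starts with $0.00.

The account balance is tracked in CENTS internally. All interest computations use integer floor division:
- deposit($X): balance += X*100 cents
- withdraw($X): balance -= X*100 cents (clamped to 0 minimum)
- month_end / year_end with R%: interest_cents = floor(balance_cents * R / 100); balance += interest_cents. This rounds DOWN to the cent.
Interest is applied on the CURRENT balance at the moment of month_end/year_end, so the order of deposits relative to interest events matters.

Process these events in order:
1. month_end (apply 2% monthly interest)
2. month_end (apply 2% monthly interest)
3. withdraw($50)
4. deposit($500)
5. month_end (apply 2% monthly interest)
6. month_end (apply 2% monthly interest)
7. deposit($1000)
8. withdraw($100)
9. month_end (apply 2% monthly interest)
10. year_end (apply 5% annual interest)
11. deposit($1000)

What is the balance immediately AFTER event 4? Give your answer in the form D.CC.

Answer: 500.00

Derivation:
After 1 (month_end (apply 2% monthly interest)): balance=$0.00 total_interest=$0.00
After 2 (month_end (apply 2% monthly interest)): balance=$0.00 total_interest=$0.00
After 3 (withdraw($50)): balance=$0.00 total_interest=$0.00
After 4 (deposit($500)): balance=$500.00 total_interest=$0.00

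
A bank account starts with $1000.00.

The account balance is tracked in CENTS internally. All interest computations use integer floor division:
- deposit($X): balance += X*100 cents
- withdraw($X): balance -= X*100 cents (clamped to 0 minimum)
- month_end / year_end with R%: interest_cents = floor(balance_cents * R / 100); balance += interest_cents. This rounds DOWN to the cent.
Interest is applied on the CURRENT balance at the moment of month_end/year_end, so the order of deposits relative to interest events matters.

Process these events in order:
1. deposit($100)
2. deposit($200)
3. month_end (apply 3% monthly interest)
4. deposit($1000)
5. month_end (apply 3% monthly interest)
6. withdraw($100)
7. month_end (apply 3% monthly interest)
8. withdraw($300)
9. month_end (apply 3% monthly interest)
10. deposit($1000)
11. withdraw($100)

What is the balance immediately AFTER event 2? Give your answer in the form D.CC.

Answer: 1300.00

Derivation:
After 1 (deposit($100)): balance=$1100.00 total_interest=$0.00
After 2 (deposit($200)): balance=$1300.00 total_interest=$0.00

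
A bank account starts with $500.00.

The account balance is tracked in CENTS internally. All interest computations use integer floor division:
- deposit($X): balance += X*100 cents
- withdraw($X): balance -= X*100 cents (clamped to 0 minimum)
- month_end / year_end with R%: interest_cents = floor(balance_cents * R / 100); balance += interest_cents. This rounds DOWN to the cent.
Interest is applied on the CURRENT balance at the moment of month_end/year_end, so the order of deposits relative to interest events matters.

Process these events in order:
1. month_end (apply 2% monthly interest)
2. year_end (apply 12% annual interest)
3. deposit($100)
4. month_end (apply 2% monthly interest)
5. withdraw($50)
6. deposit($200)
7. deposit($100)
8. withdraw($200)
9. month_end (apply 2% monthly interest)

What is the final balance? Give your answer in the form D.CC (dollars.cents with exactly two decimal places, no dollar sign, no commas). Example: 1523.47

Answer: 749.31

Derivation:
After 1 (month_end (apply 2% monthly interest)): balance=$510.00 total_interest=$10.00
After 2 (year_end (apply 12% annual interest)): balance=$571.20 total_interest=$71.20
After 3 (deposit($100)): balance=$671.20 total_interest=$71.20
After 4 (month_end (apply 2% monthly interest)): balance=$684.62 total_interest=$84.62
After 5 (withdraw($50)): balance=$634.62 total_interest=$84.62
After 6 (deposit($200)): balance=$834.62 total_interest=$84.62
After 7 (deposit($100)): balance=$934.62 total_interest=$84.62
After 8 (withdraw($200)): balance=$734.62 total_interest=$84.62
After 9 (month_end (apply 2% monthly interest)): balance=$749.31 total_interest=$99.31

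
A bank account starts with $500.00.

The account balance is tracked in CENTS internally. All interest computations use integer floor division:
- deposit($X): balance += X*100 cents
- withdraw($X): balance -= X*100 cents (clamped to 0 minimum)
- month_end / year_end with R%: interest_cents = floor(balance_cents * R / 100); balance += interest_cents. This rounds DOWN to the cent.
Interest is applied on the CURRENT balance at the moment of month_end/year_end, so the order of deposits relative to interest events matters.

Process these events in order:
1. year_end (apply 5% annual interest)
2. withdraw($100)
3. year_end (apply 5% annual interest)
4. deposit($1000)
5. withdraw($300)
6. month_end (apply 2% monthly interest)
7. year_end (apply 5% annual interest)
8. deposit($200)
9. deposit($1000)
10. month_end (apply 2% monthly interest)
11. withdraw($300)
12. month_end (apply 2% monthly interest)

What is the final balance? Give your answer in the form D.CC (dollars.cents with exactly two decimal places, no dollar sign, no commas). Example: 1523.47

After 1 (year_end (apply 5% annual interest)): balance=$525.00 total_interest=$25.00
After 2 (withdraw($100)): balance=$425.00 total_interest=$25.00
After 3 (year_end (apply 5% annual interest)): balance=$446.25 total_interest=$46.25
After 4 (deposit($1000)): balance=$1446.25 total_interest=$46.25
After 5 (withdraw($300)): balance=$1146.25 total_interest=$46.25
After 6 (month_end (apply 2% monthly interest)): balance=$1169.17 total_interest=$69.17
After 7 (year_end (apply 5% annual interest)): balance=$1227.62 total_interest=$127.62
After 8 (deposit($200)): balance=$1427.62 total_interest=$127.62
After 9 (deposit($1000)): balance=$2427.62 total_interest=$127.62
After 10 (month_end (apply 2% monthly interest)): balance=$2476.17 total_interest=$176.17
After 11 (withdraw($300)): balance=$2176.17 total_interest=$176.17
After 12 (month_end (apply 2% monthly interest)): balance=$2219.69 total_interest=$219.69

Answer: 2219.69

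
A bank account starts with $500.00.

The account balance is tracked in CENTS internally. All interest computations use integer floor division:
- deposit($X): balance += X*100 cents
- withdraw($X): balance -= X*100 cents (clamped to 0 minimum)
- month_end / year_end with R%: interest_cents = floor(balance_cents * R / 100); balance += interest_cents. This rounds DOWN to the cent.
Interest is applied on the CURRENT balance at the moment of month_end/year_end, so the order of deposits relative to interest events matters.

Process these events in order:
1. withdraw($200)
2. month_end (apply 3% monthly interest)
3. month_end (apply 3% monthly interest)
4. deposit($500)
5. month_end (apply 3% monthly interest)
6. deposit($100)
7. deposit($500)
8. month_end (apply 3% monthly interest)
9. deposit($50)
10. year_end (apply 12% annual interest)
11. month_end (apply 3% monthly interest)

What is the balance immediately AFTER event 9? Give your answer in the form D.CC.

Answer: 1536.09

Derivation:
After 1 (withdraw($200)): balance=$300.00 total_interest=$0.00
After 2 (month_end (apply 3% monthly interest)): balance=$309.00 total_interest=$9.00
After 3 (month_end (apply 3% monthly interest)): balance=$318.27 total_interest=$18.27
After 4 (deposit($500)): balance=$818.27 total_interest=$18.27
After 5 (month_end (apply 3% monthly interest)): balance=$842.81 total_interest=$42.81
After 6 (deposit($100)): balance=$942.81 total_interest=$42.81
After 7 (deposit($500)): balance=$1442.81 total_interest=$42.81
After 8 (month_end (apply 3% monthly interest)): balance=$1486.09 total_interest=$86.09
After 9 (deposit($50)): balance=$1536.09 total_interest=$86.09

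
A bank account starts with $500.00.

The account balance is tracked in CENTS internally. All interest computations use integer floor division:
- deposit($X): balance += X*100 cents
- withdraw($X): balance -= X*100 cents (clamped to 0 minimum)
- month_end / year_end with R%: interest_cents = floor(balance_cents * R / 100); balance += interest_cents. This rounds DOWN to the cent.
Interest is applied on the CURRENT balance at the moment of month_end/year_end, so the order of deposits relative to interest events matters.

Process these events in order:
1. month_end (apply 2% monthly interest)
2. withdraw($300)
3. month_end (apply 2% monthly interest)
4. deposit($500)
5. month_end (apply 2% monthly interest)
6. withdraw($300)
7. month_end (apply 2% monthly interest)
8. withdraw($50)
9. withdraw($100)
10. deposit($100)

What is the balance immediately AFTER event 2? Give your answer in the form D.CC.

Answer: 210.00

Derivation:
After 1 (month_end (apply 2% monthly interest)): balance=$510.00 total_interest=$10.00
After 2 (withdraw($300)): balance=$210.00 total_interest=$10.00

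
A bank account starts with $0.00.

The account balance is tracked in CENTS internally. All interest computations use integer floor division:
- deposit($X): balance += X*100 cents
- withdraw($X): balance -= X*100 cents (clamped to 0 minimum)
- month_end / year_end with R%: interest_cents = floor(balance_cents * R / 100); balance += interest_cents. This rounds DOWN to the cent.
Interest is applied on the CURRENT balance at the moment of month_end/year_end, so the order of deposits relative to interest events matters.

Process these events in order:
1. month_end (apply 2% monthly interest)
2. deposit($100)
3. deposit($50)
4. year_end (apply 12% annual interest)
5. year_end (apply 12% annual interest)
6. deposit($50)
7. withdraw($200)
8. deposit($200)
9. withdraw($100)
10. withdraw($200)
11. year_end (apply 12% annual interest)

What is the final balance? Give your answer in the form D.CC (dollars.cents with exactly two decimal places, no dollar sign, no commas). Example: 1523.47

Answer: 0.00

Derivation:
After 1 (month_end (apply 2% monthly interest)): balance=$0.00 total_interest=$0.00
After 2 (deposit($100)): balance=$100.00 total_interest=$0.00
After 3 (deposit($50)): balance=$150.00 total_interest=$0.00
After 4 (year_end (apply 12% annual interest)): balance=$168.00 total_interest=$18.00
After 5 (year_end (apply 12% annual interest)): balance=$188.16 total_interest=$38.16
After 6 (deposit($50)): balance=$238.16 total_interest=$38.16
After 7 (withdraw($200)): balance=$38.16 total_interest=$38.16
After 8 (deposit($200)): balance=$238.16 total_interest=$38.16
After 9 (withdraw($100)): balance=$138.16 total_interest=$38.16
After 10 (withdraw($200)): balance=$0.00 total_interest=$38.16
After 11 (year_end (apply 12% annual interest)): balance=$0.00 total_interest=$38.16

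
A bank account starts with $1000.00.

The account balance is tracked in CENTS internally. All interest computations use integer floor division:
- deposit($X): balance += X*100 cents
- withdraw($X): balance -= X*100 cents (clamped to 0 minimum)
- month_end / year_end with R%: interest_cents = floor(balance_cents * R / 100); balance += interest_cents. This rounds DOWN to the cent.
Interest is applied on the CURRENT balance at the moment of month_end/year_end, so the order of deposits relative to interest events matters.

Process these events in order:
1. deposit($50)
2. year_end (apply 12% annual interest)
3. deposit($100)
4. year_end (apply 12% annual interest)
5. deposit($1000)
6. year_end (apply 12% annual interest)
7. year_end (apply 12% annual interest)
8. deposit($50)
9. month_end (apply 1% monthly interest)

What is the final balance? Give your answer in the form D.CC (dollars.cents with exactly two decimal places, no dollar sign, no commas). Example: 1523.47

Answer: 3128.05

Derivation:
After 1 (deposit($50)): balance=$1050.00 total_interest=$0.00
After 2 (year_end (apply 12% annual interest)): balance=$1176.00 total_interest=$126.00
After 3 (deposit($100)): balance=$1276.00 total_interest=$126.00
After 4 (year_end (apply 12% annual interest)): balance=$1429.12 total_interest=$279.12
After 5 (deposit($1000)): balance=$2429.12 total_interest=$279.12
After 6 (year_end (apply 12% annual interest)): balance=$2720.61 total_interest=$570.61
After 7 (year_end (apply 12% annual interest)): balance=$3047.08 total_interest=$897.08
After 8 (deposit($50)): balance=$3097.08 total_interest=$897.08
After 9 (month_end (apply 1% monthly interest)): balance=$3128.05 total_interest=$928.05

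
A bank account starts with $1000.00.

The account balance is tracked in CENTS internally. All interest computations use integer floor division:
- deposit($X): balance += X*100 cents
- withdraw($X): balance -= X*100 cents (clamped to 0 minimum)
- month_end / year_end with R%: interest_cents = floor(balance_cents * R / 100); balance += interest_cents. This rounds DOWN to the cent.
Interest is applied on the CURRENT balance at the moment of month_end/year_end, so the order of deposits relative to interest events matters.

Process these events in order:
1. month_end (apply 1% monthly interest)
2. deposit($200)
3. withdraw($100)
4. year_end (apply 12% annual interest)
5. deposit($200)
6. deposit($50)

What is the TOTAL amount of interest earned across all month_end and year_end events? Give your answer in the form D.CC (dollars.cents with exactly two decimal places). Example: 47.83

After 1 (month_end (apply 1% monthly interest)): balance=$1010.00 total_interest=$10.00
After 2 (deposit($200)): balance=$1210.00 total_interest=$10.00
After 3 (withdraw($100)): balance=$1110.00 total_interest=$10.00
After 4 (year_end (apply 12% annual interest)): balance=$1243.20 total_interest=$143.20
After 5 (deposit($200)): balance=$1443.20 total_interest=$143.20
After 6 (deposit($50)): balance=$1493.20 total_interest=$143.20

Answer: 143.20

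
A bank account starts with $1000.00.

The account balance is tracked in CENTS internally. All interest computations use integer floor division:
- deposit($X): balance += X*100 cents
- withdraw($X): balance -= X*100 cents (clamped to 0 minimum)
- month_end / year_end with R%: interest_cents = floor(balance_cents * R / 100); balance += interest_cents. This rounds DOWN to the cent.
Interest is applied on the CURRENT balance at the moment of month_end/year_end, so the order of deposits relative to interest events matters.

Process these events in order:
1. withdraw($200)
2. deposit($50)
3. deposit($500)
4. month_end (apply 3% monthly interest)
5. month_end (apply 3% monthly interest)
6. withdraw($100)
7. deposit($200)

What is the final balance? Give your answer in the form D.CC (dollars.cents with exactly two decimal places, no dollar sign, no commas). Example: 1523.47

After 1 (withdraw($200)): balance=$800.00 total_interest=$0.00
After 2 (deposit($50)): balance=$850.00 total_interest=$0.00
After 3 (deposit($500)): balance=$1350.00 total_interest=$0.00
After 4 (month_end (apply 3% monthly interest)): balance=$1390.50 total_interest=$40.50
After 5 (month_end (apply 3% monthly interest)): balance=$1432.21 total_interest=$82.21
After 6 (withdraw($100)): balance=$1332.21 total_interest=$82.21
After 7 (deposit($200)): balance=$1532.21 total_interest=$82.21

Answer: 1532.21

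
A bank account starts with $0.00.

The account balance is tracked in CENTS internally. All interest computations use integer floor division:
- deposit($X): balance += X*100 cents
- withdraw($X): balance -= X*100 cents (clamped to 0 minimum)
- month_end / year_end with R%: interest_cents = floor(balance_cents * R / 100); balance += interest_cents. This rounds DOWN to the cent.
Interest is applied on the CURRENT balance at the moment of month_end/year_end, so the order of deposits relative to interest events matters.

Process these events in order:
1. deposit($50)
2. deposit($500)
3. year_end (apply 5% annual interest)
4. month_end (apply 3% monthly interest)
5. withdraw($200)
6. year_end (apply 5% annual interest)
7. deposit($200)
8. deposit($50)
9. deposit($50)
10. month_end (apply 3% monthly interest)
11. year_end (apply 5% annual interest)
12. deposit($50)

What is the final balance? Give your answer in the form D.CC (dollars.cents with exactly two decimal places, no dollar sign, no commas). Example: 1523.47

After 1 (deposit($50)): balance=$50.00 total_interest=$0.00
After 2 (deposit($500)): balance=$550.00 total_interest=$0.00
After 3 (year_end (apply 5% annual interest)): balance=$577.50 total_interest=$27.50
After 4 (month_end (apply 3% monthly interest)): balance=$594.82 total_interest=$44.82
After 5 (withdraw($200)): balance=$394.82 total_interest=$44.82
After 6 (year_end (apply 5% annual interest)): balance=$414.56 total_interest=$64.56
After 7 (deposit($200)): balance=$614.56 total_interest=$64.56
After 8 (deposit($50)): balance=$664.56 total_interest=$64.56
After 9 (deposit($50)): balance=$714.56 total_interest=$64.56
After 10 (month_end (apply 3% monthly interest)): balance=$735.99 total_interest=$85.99
After 11 (year_end (apply 5% annual interest)): balance=$772.78 total_interest=$122.78
After 12 (deposit($50)): balance=$822.78 total_interest=$122.78

Answer: 822.78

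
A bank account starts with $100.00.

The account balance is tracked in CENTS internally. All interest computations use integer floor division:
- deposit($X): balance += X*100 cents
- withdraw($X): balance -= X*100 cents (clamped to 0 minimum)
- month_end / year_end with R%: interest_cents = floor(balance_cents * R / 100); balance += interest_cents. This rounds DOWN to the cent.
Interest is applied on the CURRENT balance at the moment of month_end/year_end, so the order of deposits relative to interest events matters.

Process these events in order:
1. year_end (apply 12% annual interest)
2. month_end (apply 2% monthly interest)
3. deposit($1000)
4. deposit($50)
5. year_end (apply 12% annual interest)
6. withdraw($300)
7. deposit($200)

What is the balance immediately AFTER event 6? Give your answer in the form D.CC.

After 1 (year_end (apply 12% annual interest)): balance=$112.00 total_interest=$12.00
After 2 (month_end (apply 2% monthly interest)): balance=$114.24 total_interest=$14.24
After 3 (deposit($1000)): balance=$1114.24 total_interest=$14.24
After 4 (deposit($50)): balance=$1164.24 total_interest=$14.24
After 5 (year_end (apply 12% annual interest)): balance=$1303.94 total_interest=$153.94
After 6 (withdraw($300)): balance=$1003.94 total_interest=$153.94

Answer: 1003.94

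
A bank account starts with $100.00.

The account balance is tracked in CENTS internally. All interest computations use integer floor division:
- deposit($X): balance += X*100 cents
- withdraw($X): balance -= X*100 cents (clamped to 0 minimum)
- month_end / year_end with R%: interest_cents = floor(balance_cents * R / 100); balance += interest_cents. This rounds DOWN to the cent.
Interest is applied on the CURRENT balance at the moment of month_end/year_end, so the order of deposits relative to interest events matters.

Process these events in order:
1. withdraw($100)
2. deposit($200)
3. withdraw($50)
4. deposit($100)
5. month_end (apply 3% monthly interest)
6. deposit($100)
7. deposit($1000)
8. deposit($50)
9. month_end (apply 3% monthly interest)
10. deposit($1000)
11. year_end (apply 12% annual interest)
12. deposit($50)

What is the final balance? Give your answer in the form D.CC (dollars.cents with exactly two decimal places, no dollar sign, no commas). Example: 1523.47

After 1 (withdraw($100)): balance=$0.00 total_interest=$0.00
After 2 (deposit($200)): balance=$200.00 total_interest=$0.00
After 3 (withdraw($50)): balance=$150.00 total_interest=$0.00
After 4 (deposit($100)): balance=$250.00 total_interest=$0.00
After 5 (month_end (apply 3% monthly interest)): balance=$257.50 total_interest=$7.50
After 6 (deposit($100)): balance=$357.50 total_interest=$7.50
After 7 (deposit($1000)): balance=$1357.50 total_interest=$7.50
After 8 (deposit($50)): balance=$1407.50 total_interest=$7.50
After 9 (month_end (apply 3% monthly interest)): balance=$1449.72 total_interest=$49.72
After 10 (deposit($1000)): balance=$2449.72 total_interest=$49.72
After 11 (year_end (apply 12% annual interest)): balance=$2743.68 total_interest=$343.68
After 12 (deposit($50)): balance=$2793.68 total_interest=$343.68

Answer: 2793.68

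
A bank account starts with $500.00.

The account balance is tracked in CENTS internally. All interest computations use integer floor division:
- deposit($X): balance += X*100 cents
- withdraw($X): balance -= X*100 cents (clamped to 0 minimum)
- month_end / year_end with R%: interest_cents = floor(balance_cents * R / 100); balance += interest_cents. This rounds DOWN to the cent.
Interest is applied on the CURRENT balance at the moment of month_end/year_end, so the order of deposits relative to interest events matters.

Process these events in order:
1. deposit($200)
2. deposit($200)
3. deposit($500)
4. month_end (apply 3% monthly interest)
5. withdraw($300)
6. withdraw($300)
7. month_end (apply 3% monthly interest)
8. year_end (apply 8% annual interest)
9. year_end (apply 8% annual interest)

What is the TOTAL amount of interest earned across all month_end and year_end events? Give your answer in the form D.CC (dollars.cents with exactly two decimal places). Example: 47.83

After 1 (deposit($200)): balance=$700.00 total_interest=$0.00
After 2 (deposit($200)): balance=$900.00 total_interest=$0.00
After 3 (deposit($500)): balance=$1400.00 total_interest=$0.00
After 4 (month_end (apply 3% monthly interest)): balance=$1442.00 total_interest=$42.00
After 5 (withdraw($300)): balance=$1142.00 total_interest=$42.00
After 6 (withdraw($300)): balance=$842.00 total_interest=$42.00
After 7 (month_end (apply 3% monthly interest)): balance=$867.26 total_interest=$67.26
After 8 (year_end (apply 8% annual interest)): balance=$936.64 total_interest=$136.64
After 9 (year_end (apply 8% annual interest)): balance=$1011.57 total_interest=$211.57

Answer: 211.57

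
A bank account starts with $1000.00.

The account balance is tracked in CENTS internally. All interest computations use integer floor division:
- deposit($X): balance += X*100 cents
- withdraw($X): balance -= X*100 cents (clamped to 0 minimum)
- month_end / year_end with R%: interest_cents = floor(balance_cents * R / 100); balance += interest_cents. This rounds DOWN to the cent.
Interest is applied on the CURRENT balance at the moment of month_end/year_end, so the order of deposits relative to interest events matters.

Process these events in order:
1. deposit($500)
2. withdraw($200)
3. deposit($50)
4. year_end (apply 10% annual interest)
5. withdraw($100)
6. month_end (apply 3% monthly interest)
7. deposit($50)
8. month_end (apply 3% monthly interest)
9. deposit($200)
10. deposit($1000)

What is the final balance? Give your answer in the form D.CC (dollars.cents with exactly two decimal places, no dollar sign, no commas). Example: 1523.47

After 1 (deposit($500)): balance=$1500.00 total_interest=$0.00
After 2 (withdraw($200)): balance=$1300.00 total_interest=$0.00
After 3 (deposit($50)): balance=$1350.00 total_interest=$0.00
After 4 (year_end (apply 10% annual interest)): balance=$1485.00 total_interest=$135.00
After 5 (withdraw($100)): balance=$1385.00 total_interest=$135.00
After 6 (month_end (apply 3% monthly interest)): balance=$1426.55 total_interest=$176.55
After 7 (deposit($50)): balance=$1476.55 total_interest=$176.55
After 8 (month_end (apply 3% monthly interest)): balance=$1520.84 total_interest=$220.84
After 9 (deposit($200)): balance=$1720.84 total_interest=$220.84
After 10 (deposit($1000)): balance=$2720.84 total_interest=$220.84

Answer: 2720.84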